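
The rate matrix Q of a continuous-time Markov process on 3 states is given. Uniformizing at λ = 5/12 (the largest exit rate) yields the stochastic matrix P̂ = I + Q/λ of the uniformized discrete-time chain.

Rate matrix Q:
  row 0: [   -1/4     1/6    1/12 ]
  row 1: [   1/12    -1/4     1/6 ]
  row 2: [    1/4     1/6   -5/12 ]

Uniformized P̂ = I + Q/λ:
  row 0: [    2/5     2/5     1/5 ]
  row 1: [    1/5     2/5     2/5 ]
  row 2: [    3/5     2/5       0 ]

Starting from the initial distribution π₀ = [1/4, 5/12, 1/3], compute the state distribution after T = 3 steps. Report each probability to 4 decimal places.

π = [0.3673, 0.4000, 0.2327]

t=0: π = [0.2500, 0.4167, 0.3333]
t=1: π = [0.3833, 0.4000, 0.2167]
t=2: π = [0.3633, 0.4000, 0.2367]
t=3: π = [0.3673, 0.4000, 0.2327]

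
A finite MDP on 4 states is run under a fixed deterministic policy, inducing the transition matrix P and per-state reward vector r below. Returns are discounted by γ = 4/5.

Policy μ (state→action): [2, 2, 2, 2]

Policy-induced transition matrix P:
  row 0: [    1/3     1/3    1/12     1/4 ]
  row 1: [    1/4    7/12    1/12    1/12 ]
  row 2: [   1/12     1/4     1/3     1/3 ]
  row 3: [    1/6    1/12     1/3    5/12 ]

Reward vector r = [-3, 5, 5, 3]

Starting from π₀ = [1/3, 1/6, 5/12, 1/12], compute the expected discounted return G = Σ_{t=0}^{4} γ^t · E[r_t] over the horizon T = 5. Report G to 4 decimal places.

t=0: π = [0.3333, 0.1667, 0.4167, 0.0833], E[r] = 2.1667, γ^t·E[r] = 2.166667, running G = 2.166667
t=1: π = [0.2014, 0.3194, 0.2083, 0.2708], E[r] = 2.8472, γ^t·E[r] = 2.277778, running G = 4.444444
t=2: π = [0.2095, 0.3281, 0.2031, 0.2593], E[r] = 2.8056, γ^t·E[r] = 1.795556, running G = 6.240000
t=3: π = [0.2120, 0.3336, 0.1989, 0.2554], E[r] = 2.7931, γ^t·E[r] = 1.430074, running G = 7.670074
t=4: π = [0.2132, 0.3363, 0.1969, 0.2535], E[r] = 2.7871, γ^t·E[r] = 1.141600, running G = 8.811674

G = 8.8117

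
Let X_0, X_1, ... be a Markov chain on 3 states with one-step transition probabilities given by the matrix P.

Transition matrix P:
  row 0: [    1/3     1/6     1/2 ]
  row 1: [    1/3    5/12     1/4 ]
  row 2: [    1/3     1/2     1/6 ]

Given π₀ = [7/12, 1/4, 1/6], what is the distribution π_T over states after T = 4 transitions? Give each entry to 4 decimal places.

t=0: π = [0.5833, 0.2500, 0.1667]
t=1: π = [0.3333, 0.2847, 0.3819]
t=2: π = [0.3333, 0.3652, 0.3015]
t=3: π = [0.3333, 0.3585, 0.3082]
t=4: π = [0.3333, 0.3590, 0.3076]

π = [0.3333, 0.3590, 0.3076]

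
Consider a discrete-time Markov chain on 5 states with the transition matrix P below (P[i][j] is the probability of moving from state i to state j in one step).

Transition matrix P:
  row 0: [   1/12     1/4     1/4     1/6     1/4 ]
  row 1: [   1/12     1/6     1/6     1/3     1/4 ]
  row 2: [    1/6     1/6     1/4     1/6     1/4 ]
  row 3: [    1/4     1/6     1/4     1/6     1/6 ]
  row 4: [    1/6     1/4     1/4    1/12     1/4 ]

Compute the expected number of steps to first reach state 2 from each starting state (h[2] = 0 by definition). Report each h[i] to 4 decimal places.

First-step conditioning: h[2] = 0; for i ≠ 2, h[i] = 1 + Σ_k P[i][k]·h[k].
  h[0] = 1 + 1/12·h[0] + 1/4·h[1] + 1/6·h[3] + 1/4·h[4]
  h[1] = 1 + 1/12·h[0] + 1/6·h[1] + 1/3·h[3] + 1/4·h[4]
  h[3] = 1 + 1/4·h[0] + 1/6·h[1] + 1/6·h[3] + 1/6·h[4]
  h[4] = 1 + 1/6·h[0] + 1/4·h[1] + 1/12·h[3] + 1/4·h[4]
Solving the 4×4 linear system over states ≠ 2 gives exactly h = [7532/1747, 8104/1747, 0, 7484/1747, 7536/1747] (h[2] = 0 is the target).

h = [4.3114, 4.6388, 0.0000, 4.2839, 4.3137]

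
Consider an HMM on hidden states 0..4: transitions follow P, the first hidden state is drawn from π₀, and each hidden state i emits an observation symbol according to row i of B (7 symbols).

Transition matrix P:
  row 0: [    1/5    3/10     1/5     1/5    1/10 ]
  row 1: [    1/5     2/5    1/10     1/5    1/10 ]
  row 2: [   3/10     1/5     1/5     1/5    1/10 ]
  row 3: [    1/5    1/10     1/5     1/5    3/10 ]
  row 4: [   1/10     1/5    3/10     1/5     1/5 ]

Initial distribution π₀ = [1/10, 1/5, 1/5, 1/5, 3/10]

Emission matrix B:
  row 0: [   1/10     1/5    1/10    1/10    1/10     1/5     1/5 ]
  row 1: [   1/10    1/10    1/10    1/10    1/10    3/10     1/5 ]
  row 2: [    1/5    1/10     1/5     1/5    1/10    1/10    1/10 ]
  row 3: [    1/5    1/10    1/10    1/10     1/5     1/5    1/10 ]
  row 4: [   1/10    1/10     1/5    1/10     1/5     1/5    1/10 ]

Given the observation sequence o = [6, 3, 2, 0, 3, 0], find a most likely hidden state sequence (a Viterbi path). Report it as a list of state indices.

path = [4, 2, 2, 3, 4, 2]

t=0: δ = [2.000e-02, 4.000e-02, 2.000e-02, 2.000e-02, 3.000e-02]  (obs o_0=6)
t=1: δ = [8.000e-04, 1.600e-03, 1.800e-03, 8.000e-04, 6.000e-04]  ψ = [1, 1, 4, 1, 3]  (obs o_1=3)
t=2: δ = [5.400e-05, 6.400e-05, 7.200e-05, 3.600e-05, 4.800e-05]  ψ = [2, 1, 2, 2, 3]  (obs o_2=2)
t=3: δ = [2.160e-06, 2.560e-06, 2.880e-06, 2.880e-06, 1.080e-06]  ψ = [2, 1, 2, 2, 3]  (obs o_3=0)
t=4: δ = [8.640e-08, 1.024e-07, 1.152e-07, 5.760e-08, 8.640e-08]  ψ = [2, 1, 2, 2, 3]  (obs o_4=3)
t=5: δ = [3.456e-09, 4.096e-09, 5.184e-09, 4.608e-09, 1.728e-09]  ψ = [2, 1, 4, 2, 3]  (obs o_5=0)
backtrack: best end state = 2; path = [4, 2, 2, 3, 4, 2]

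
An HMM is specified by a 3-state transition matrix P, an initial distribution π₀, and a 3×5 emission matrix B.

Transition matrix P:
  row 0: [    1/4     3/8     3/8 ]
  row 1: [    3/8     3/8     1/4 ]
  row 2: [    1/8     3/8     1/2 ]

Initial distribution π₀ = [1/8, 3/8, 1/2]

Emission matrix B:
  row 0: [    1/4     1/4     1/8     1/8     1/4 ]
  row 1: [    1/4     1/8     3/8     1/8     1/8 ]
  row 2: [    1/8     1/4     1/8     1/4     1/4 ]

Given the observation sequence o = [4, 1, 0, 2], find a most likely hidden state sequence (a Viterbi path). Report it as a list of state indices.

t=0: δ = [3.125e-02, 4.688e-02, 1.250e-01]  (obs o_0=4)
t=1: δ = [4.395e-03, 5.859e-03, 1.562e-02]  ψ = [1, 2, 2]  (obs o_1=1)
t=2: δ = [5.493e-04, 1.465e-03, 9.766e-04]  ψ = [1, 2, 2]  (obs o_2=0)
t=3: δ = [6.866e-05, 2.060e-04, 6.104e-05]  ψ = [1, 1, 2]  (obs o_3=2)
backtrack: best end state = 1; path = [2, 2, 1, 1]

path = [2, 2, 1, 1]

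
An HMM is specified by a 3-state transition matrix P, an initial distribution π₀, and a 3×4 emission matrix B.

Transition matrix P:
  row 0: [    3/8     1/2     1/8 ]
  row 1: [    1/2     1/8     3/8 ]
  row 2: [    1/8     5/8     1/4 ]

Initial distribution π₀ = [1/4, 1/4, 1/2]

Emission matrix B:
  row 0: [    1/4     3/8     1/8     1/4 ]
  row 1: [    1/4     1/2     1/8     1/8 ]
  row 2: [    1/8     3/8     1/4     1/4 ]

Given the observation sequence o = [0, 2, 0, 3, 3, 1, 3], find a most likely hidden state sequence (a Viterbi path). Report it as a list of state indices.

path = [1, 2, 1, 0, 0, 1, 0]

t=0: δ = [6.250e-02, 6.250e-02, 6.250e-02]  (obs o_0=0)
t=1: δ = [3.906e-03, 4.883e-03, 5.859e-03]  ψ = [1, 2, 1]  (obs o_1=2)
t=2: δ = [6.104e-04, 9.155e-04, 2.289e-04]  ψ = [1, 2, 1]  (obs o_2=0)
t=3: δ = [1.144e-04, 3.815e-05, 8.583e-05]  ψ = [1, 0, 1]  (obs o_3=3)
t=4: δ = [1.073e-05, 7.153e-06, 5.364e-06]  ψ = [0, 0, 2]  (obs o_4=3)
t=5: δ = [1.509e-06, 2.682e-06, 1.006e-06]  ψ = [0, 0, 1]  (obs o_5=1)
t=6: δ = [3.353e-07, 9.430e-08, 2.515e-07]  ψ = [1, 0, 1]  (obs o_6=3)
backtrack: best end state = 0; path = [1, 2, 1, 0, 0, 1, 0]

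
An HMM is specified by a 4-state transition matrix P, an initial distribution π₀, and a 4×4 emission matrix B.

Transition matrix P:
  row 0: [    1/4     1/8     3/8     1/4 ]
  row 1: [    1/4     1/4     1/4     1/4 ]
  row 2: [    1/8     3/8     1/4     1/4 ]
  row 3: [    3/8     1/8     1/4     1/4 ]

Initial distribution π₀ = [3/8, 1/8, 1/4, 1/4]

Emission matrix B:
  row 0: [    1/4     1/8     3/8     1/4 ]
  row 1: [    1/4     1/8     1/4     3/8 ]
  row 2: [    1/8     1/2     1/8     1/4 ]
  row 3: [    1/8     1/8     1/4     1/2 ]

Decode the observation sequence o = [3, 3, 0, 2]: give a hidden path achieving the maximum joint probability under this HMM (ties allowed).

t=0: δ = [9.375e-02, 4.688e-02, 6.250e-02, 1.250e-01]  (obs o_0=3)
t=1: δ = [1.172e-02, 8.789e-03, 8.789e-03, 1.562e-02]  ψ = [3, 2, 0, 3]  (obs o_1=3)
t=2: δ = [1.465e-03, 8.240e-04, 5.493e-04, 4.883e-04]  ψ = [3, 2, 0, 3]  (obs o_2=0)
t=3: δ = [1.373e-04, 5.150e-05, 6.866e-05, 9.155e-05]  ψ = [0, 1, 0, 0]  (obs o_3=2)
backtrack: best end state = 0; path = [3, 3, 0, 0]

path = [3, 3, 0, 0]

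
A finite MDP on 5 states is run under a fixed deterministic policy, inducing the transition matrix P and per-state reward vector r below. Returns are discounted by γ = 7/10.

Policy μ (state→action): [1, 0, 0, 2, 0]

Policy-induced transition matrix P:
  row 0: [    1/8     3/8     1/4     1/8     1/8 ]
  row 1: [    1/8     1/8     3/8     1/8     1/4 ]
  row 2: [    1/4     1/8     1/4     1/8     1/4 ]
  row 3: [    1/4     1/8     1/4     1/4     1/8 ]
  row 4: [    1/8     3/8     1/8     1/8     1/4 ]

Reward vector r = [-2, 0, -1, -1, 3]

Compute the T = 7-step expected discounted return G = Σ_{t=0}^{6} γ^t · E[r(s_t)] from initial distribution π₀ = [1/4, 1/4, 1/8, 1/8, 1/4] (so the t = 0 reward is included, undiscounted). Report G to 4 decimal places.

t=0: π = [0.2500, 0.2500, 0.1250, 0.1250, 0.2500], E[r] = 0.0000, γ^t·E[r] = 0.000000, running G = 0.000000
t=1: π = [0.1563, 0.2500, 0.2500, 0.1406, 0.2031], E[r] = -0.0938, γ^t·E[r] = -0.065625, running G = -0.065625
t=2: π = [0.1738, 0.2148, 0.2559, 0.1426, 0.2129], E[r] = -0.1074, γ^t·E[r] = -0.052637, running G = -0.118262
t=3: π = [0.1748, 0.2217, 0.2502, 0.1428, 0.2104], E[r] = -0.1113, γ^t·E[r] = -0.038186, running G = -0.156447
t=4: π = [0.1741, 0.2213, 0.2514, 0.1429, 0.2103], E[r] = -0.1116, γ^t·E[r] = -0.026803, running G = -0.183250
t=5: π = [0.1743, 0.2211, 0.2514, 0.1429, 0.2104], E[r] = -0.1117, γ^t·E[r] = -0.018768, running G = -0.202018
t=6: π = [0.1743, 0.2212, 0.2513, 0.1429, 0.2104], E[r] = -0.1117, γ^t·E[r] = -0.013139, running G = -0.215158

G = -0.2152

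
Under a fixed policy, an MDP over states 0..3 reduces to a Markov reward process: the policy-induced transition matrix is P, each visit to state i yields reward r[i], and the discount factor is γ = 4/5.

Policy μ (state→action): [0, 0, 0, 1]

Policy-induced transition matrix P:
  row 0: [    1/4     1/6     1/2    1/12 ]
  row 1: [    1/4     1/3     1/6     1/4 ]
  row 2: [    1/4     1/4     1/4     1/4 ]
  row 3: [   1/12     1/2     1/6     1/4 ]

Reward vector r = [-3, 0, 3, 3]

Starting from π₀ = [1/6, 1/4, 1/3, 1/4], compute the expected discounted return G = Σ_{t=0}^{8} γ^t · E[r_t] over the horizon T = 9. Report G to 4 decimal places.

G = 3.8525

t=0: π = [0.1667, 0.2500, 0.3333, 0.2500], E[r] = 1.2500, γ^t·E[r] = 1.250000, running G = 1.250000
t=1: π = [0.2083, 0.3194, 0.2500, 0.2222], E[r] = 0.7917, γ^t·E[r] = 0.633333, running G = 1.883333
t=2: π = [0.2130, 0.3148, 0.2569, 0.2153], E[r] = 0.7778, γ^t·E[r] = 0.497778, running G = 2.381111
t=3: π = [0.2141, 0.3123, 0.2591, 0.2145], E[r] = 0.7784, γ^t·E[r] = 0.398519, running G = 2.779630
t=4: π = [0.2142, 0.3118, 0.2596, 0.2143], E[r] = 0.7791, γ^t·E[r] = 0.319111, running G = 3.098741
t=5: π = [0.2143, 0.3117, 0.2597, 0.2143], E[r] = 0.7792, γ^t·E[r] = 0.255324, running G = 3.354065
t=6: π = [0.2143, 0.3117, 0.2597, 0.2143], E[r] = 0.7792, γ^t·E[r] = 0.204267, running G = 3.558332
t=7: π = [0.2143, 0.3117, 0.2597, 0.2143], E[r] = 0.7792, γ^t·E[r] = 0.163414, running G = 3.721746
t=8: π = [0.2143, 0.3117, 0.2597, 0.2143], E[r] = 0.7792, γ^t·E[r] = 0.130732, running G = 3.852478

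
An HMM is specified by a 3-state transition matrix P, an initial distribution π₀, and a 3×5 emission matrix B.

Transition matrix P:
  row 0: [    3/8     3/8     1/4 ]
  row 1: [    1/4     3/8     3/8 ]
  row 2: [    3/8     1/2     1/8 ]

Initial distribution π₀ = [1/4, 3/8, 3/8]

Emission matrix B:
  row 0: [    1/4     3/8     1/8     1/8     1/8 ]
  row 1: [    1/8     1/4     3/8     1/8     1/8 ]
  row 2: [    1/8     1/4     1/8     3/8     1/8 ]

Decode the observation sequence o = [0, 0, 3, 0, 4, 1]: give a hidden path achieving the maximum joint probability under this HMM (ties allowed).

path = [0, 0, 2, 0, 0, 0]

t=0: δ = [6.250e-02, 4.688e-02, 4.688e-02]  (obs o_0=0)
t=1: δ = [5.859e-03, 2.930e-03, 2.197e-03]  ψ = [0, 0, 1]  (obs o_1=0)
t=2: δ = [2.747e-04, 2.747e-04, 5.493e-04]  ψ = [0, 0, 0]  (obs o_2=3)
t=3: δ = [5.150e-05, 3.433e-05, 1.287e-05]  ψ = [2, 2, 1]  (obs o_3=0)
t=4: δ = [2.414e-06, 2.414e-06, 1.609e-06]  ψ = [0, 0, 0]  (obs o_4=4)
t=5: δ = [3.395e-07, 2.263e-07, 2.263e-07]  ψ = [0, 0, 1]  (obs o_5=1)
backtrack: best end state = 0; path = [0, 0, 2, 0, 0, 0]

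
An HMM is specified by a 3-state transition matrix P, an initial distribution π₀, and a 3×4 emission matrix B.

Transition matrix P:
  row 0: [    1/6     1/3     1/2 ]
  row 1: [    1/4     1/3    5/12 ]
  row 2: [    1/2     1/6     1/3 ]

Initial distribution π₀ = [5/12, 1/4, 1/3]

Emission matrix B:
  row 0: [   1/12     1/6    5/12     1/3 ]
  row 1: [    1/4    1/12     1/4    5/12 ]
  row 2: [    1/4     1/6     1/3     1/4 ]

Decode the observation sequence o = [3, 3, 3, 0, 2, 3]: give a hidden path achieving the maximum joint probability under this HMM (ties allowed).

path = [0, 2, 0, 2, 0, 1]

t=0: δ = [1.389e-01, 1.042e-01, 8.333e-02]  (obs o_0=3)
t=1: δ = [1.389e-02, 1.929e-02, 1.736e-02]  ψ = [2, 0, 0]  (obs o_1=3)
t=2: δ = [2.894e-03, 2.679e-03, 2.009e-03]  ψ = [2, 1, 1]  (obs o_2=3)
t=3: δ = [8.372e-05, 2.411e-04, 3.617e-04]  ψ = [2, 0, 0]  (obs o_3=0)
t=4: δ = [7.535e-05, 2.009e-05, 4.019e-05]  ψ = [2, 1, 2]  (obs o_4=2)
t=5: δ = [6.698e-06, 1.047e-05, 9.419e-06]  ψ = [2, 0, 0]  (obs o_5=3)
backtrack: best end state = 1; path = [0, 2, 0, 2, 0, 1]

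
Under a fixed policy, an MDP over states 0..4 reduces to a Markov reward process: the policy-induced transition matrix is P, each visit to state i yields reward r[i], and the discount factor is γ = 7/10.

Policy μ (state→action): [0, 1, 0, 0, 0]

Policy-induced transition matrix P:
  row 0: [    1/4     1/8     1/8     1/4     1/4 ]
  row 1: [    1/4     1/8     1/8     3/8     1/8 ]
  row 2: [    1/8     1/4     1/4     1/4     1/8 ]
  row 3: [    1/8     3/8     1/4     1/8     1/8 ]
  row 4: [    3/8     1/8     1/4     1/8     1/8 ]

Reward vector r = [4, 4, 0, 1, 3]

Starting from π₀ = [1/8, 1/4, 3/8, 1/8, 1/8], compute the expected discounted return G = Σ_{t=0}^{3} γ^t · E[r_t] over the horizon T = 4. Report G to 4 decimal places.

t=0: π = [0.1250, 0.2500, 0.3750, 0.1250, 0.1250], E[r] = 2.0000, γ^t·E[r] = 2.000000, running G = 2.000000
t=1: π = [0.2031, 0.2031, 0.2031, 0.2500, 0.1406], E[r] = 2.2969, γ^t·E[r] = 1.607813, running G = 3.607813
t=2: π = [0.2109, 0.2129, 0.1992, 0.2266, 0.1504], E[r] = 2.3730, γ^t·E[r] = 1.162793, running G = 4.770605
t=3: π = [0.2156, 0.2065, 0.1970, 0.2295, 0.1514], E[r] = 2.3721, γ^t·E[r] = 0.813620, running G = 5.584226

G = 5.5842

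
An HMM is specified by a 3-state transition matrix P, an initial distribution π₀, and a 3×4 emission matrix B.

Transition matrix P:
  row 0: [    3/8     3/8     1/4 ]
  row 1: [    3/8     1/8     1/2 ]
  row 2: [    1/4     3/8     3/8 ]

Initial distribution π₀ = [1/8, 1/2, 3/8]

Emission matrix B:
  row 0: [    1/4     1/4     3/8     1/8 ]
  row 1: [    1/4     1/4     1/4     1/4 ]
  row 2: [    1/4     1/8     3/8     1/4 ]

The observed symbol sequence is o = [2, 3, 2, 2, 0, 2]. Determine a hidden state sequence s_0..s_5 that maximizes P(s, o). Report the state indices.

t=0: δ = [4.688e-02, 1.250e-01, 1.406e-01]  (obs o_0=2)
t=1: δ = [5.859e-03, 1.318e-02, 1.562e-02]  ψ = [1, 2, 1]  (obs o_1=3)
t=2: δ = [1.854e-03, 1.465e-03, 2.472e-03]  ψ = [1, 2, 1]  (obs o_2=2)
t=3: δ = [2.607e-04, 2.317e-04, 3.476e-04]  ψ = [0, 2, 2]  (obs o_3=2)
t=4: δ = [2.444e-05, 3.259e-05, 3.259e-05]  ψ = [0, 2, 2]  (obs o_4=0)
t=5: δ = [4.583e-06, 3.055e-06, 6.110e-06]  ψ = [1, 2, 1]  (obs o_5=2)
backtrack: best end state = 2; path = [2, 1, 2, 2, 1, 2]

path = [2, 1, 2, 2, 1, 2]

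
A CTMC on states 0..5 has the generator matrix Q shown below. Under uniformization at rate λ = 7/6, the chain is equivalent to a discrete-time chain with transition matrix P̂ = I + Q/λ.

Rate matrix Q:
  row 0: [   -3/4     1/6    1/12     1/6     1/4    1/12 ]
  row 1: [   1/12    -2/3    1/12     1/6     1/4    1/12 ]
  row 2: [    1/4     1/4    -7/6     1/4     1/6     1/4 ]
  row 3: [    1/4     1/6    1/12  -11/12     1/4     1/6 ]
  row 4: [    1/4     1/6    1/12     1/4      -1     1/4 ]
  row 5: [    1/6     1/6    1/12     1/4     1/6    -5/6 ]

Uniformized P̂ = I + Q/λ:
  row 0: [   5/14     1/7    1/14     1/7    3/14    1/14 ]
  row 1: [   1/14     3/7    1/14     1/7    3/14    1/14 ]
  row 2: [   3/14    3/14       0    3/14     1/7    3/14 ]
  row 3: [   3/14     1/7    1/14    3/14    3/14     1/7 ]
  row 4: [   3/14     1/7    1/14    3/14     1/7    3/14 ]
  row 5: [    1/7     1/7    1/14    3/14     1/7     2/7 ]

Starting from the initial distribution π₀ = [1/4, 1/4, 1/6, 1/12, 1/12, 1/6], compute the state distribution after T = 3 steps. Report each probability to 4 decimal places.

π = [0.2019, 0.2082, 0.0666, 0.1849, 0.1854, 0.1531]

t=0: π = [0.2500, 0.2500, 0.1667, 0.0833, 0.0833, 0.1667]
t=1: π = [0.2024, 0.2262, 0.0595, 0.1786, 0.1845, 0.1488]
t=2: π = [0.2003, 0.2117, 0.0672, 0.1837, 0.1862, 0.1509]
t=3: π = [0.2019, 0.2082, 0.0666, 0.1849, 0.1854, 0.1531]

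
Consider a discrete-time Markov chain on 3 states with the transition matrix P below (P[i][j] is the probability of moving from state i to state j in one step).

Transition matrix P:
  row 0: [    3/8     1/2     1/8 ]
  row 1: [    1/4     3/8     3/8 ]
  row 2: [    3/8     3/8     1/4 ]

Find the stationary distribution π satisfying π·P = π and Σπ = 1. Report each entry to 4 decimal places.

Balance equations π_j = Σ_i π_i·P[i][j]:
  π_0 = 3/8·π_0 + 1/4·π_1 + 3/8·π_2
  π_1 = 1/2·π_0 + 3/8·π_1 + 3/8·π_2
  normalize: π_0 + π_1 + π_2 = 1
Solving the linear system gives exactly π = [21/65, 27/65, 17/65].

π = [0.3231, 0.4154, 0.2615]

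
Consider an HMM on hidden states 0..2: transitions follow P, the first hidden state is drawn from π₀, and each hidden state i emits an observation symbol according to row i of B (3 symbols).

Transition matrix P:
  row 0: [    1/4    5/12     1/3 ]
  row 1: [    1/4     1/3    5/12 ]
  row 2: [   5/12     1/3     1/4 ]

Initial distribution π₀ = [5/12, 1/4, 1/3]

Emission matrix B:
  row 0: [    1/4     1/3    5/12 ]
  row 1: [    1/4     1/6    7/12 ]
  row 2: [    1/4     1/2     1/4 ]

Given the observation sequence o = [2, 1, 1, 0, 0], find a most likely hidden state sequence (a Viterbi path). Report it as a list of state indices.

path = [1, 2, 0, 1, 2]

t=0: δ = [1.736e-01, 1.458e-01, 8.333e-02]  (obs o_0=2)
t=1: δ = [1.447e-02, 1.206e-02, 3.038e-02]  ψ = [0, 0, 1]  (obs o_1=1)
t=2: δ = [4.220e-03, 1.688e-03, 3.798e-03]  ψ = [2, 2, 2]  (obs o_2=1)
t=3: δ = [3.956e-04, 4.396e-04, 3.516e-04]  ψ = [2, 0, 0]  (obs o_3=0)
t=4: δ = [3.663e-05, 4.121e-05, 4.579e-05]  ψ = [2, 0, 1]  (obs o_4=0)
backtrack: best end state = 2; path = [1, 2, 0, 1, 2]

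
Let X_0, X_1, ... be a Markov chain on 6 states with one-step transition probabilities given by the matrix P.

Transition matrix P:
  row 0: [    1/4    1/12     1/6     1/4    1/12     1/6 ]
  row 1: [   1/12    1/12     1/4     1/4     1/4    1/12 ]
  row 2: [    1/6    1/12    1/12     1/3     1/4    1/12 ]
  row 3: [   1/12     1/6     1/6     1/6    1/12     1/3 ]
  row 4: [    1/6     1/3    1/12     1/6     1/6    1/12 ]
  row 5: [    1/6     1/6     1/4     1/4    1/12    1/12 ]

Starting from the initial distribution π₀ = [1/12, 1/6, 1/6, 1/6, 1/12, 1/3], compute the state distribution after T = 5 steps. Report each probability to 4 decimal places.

t=0: π = [0.0833, 0.1667, 0.1667, 0.1667, 0.0833, 0.3333]
t=1: π = [0.1458, 0.1458, 0.1875, 0.2431, 0.1458, 0.1319]
t=2: π = [0.1464, 0.1510, 0.1620, 0.2332, 0.1510, 0.1563]
t=3: π = [0.1468, 0.1535, 0.1662, 0.2315, 0.1481, 0.1538]
t=4: π = [0.1468, 0.1525, 0.1661, 0.2322, 0.1490, 0.1534]
t=5: π = [0.1468, 0.1527, 0.1659, 0.2321, 0.1488, 0.1536]

π = [0.1468, 0.1527, 0.1659, 0.2321, 0.1488, 0.1536]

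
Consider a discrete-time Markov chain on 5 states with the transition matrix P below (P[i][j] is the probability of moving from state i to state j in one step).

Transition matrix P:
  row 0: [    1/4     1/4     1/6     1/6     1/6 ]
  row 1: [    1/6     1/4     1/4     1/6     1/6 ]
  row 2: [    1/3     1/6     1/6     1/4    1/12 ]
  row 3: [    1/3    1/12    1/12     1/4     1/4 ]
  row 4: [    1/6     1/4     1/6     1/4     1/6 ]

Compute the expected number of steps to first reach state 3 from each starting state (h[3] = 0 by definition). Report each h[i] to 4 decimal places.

First-step conditioning: h[3] = 0; for i ≠ 3, h[i] = 1 + Σ_k P[i][k]·h[k].
  h[0] = 1 + 1/4·h[0] + 1/4·h[1] + 1/6·h[2] + 1/6·h[4]
  h[1] = 1 + 1/6·h[0] + 1/4·h[1] + 1/4·h[2] + 1/6·h[4]
  h[2] = 1 + 1/3·h[0] + 1/6·h[1] + 1/6·h[2] + 1/12·h[4]
  h[4] = 1 + 1/6·h[0] + 1/4·h[1] + 1/6·h[2] + 1/6·h[4]
Solving the 4×4 linear system over states ≠ 3 gives exactly h = [20880/4067, 2964/581, 19296/4067, 0, 19140/4067] (h[3] = 0 is the target).

h = [5.1340, 5.1015, 4.7445, 0.0000, 4.7062]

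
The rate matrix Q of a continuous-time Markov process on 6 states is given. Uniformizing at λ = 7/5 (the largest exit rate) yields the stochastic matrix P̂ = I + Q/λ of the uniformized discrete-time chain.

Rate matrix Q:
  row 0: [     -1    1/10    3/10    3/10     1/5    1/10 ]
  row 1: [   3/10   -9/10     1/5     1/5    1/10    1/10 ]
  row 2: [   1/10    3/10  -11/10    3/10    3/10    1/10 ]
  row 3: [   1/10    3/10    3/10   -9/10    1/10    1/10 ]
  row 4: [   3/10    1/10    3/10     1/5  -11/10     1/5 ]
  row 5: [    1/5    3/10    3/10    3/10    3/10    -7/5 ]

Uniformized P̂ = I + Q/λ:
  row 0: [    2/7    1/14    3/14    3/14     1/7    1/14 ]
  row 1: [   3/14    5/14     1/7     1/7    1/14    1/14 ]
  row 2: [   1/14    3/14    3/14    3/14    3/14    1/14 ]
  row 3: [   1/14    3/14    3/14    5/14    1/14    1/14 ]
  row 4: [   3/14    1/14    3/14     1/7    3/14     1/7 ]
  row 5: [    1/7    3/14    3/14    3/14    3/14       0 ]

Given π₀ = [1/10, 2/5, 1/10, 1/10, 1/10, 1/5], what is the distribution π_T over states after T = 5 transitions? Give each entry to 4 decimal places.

t=0: π = [0.1000, 0.4000, 0.1000, 0.1000, 0.1000, 0.2000]
t=1: π = [0.1786, 0.2429, 0.1857, 0.1929, 0.1357, 0.0643]
t=2: π = [0.1684, 0.2041, 0.1969, 0.2148, 0.1393, 0.0765]
t=3: π = [0.1620, 0.1995, 0.1997, 0.2204, 0.1424, 0.0759]
t=4: π = [0.1604, 0.1993, 0.2000, 0.2214, 0.1427, 0.0762]
t=5: π = [0.1601, 0.1995, 0.2001, 0.2215, 0.1427, 0.0762]

π = [0.1601, 0.1995, 0.2001, 0.2215, 0.1427, 0.0762]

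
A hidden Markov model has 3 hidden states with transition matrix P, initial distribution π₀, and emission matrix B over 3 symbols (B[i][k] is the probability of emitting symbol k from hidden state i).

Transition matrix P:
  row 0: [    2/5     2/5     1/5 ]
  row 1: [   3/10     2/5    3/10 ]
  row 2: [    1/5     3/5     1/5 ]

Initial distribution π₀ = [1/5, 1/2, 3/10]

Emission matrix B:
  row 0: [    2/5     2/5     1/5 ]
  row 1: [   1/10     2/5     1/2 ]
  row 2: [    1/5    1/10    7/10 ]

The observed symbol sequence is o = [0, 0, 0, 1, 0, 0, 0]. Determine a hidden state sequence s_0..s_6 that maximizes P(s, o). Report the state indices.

t=0: δ = [8.000e-02, 5.000e-02, 6.000e-02]  (obs o_0=0)
t=1: δ = [1.280e-02, 3.600e-03, 3.200e-03]  ψ = [0, 2, 0]  (obs o_1=0)
t=2: δ = [2.048e-03, 5.120e-04, 5.120e-04]  ψ = [0, 0, 0]  (obs o_2=0)
t=3: δ = [3.277e-04, 3.277e-04, 4.096e-05]  ψ = [0, 0, 0]  (obs o_3=1)
t=4: δ = [5.243e-05, 1.311e-05, 1.966e-05]  ψ = [0, 0, 1]  (obs o_4=0)
t=5: δ = [8.389e-06, 2.097e-06, 2.097e-06]  ψ = [0, 0, 0]  (obs o_5=0)
t=6: δ = [1.342e-06, 3.355e-07, 3.355e-07]  ψ = [0, 0, 0]  (obs o_6=0)
backtrack: best end state = 0; path = [0, 0, 0, 0, 0, 0, 0]

path = [0, 0, 0, 0, 0, 0, 0]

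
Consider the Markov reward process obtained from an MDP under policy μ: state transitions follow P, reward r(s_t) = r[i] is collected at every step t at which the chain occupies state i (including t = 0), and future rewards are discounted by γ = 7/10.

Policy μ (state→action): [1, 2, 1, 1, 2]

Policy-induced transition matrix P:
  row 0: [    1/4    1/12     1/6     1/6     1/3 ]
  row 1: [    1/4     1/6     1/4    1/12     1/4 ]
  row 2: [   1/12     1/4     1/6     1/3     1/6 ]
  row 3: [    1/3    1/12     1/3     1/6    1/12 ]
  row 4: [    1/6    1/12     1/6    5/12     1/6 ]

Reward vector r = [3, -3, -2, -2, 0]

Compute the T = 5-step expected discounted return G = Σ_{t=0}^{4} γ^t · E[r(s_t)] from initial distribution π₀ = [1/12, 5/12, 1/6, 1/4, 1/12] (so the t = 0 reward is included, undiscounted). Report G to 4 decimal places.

t=0: π = [0.0833, 0.4167, 0.1667, 0.2500, 0.0833], E[r] = -1.8333, γ^t·E[r] = -1.833333, running G = -1.833333
t=1: π = [0.2361, 0.1458, 0.2431, 0.1806, 0.1944], E[r] = -0.5764, γ^t·E[r] = -0.403472, running G = -2.236806
t=2: π = [0.2083, 0.1360, 0.2089, 0.2436, 0.2031], E[r] = -0.6881, γ^t·E[r] = -0.337159, running G = -2.573964
t=3: π = [0.2186, 0.1295, 0.2186, 0.2409, 0.1924], E[r] = -0.6519, γ^t·E[r] = -0.223588, running G = -2.797553
t=4: π = [0.2176, 0.1306, 0.2176, 0.2404, 0.1938], E[r] = -0.6549, γ^t·E[r] = -0.157242, running G = -2.954795

G = -2.9548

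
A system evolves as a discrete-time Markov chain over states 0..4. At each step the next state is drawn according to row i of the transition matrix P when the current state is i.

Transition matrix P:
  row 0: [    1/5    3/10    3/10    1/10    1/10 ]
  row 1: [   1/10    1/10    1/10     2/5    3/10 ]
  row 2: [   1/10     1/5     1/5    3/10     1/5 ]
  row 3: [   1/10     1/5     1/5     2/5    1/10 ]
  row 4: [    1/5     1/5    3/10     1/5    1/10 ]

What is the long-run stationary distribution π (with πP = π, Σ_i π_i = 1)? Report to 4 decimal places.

Balance equations π_j = Σ_i π_i·P[i][j]:
  π_0 = 1/5·π_0 + 1/10·π_1 + 1/10·π_2 + 1/10·π_3 + 1/5·π_4
  π_1 = 3/10·π_0 + 1/10·π_1 + 1/5·π_2 + 1/5·π_3 + 1/5·π_4
  π_2 = 3/10·π_0 + 1/10·π_1 + 1/5·π_2 + 1/5·π_3 + 3/10·π_4
  π_3 = 1/10·π_0 + 2/5·π_1 + 3/10·π_2 + 2/5·π_3 + 1/5·π_4
  normalize: π_0 + π_1 + π_2 + π_3 + π_4 = 1
Solving the linear system gives exactly π = [1259/9771, 1891/9771, 2047/9771, 3014/9771, 520/3257].

π = [0.1289, 0.1935, 0.2095, 0.3085, 0.1597]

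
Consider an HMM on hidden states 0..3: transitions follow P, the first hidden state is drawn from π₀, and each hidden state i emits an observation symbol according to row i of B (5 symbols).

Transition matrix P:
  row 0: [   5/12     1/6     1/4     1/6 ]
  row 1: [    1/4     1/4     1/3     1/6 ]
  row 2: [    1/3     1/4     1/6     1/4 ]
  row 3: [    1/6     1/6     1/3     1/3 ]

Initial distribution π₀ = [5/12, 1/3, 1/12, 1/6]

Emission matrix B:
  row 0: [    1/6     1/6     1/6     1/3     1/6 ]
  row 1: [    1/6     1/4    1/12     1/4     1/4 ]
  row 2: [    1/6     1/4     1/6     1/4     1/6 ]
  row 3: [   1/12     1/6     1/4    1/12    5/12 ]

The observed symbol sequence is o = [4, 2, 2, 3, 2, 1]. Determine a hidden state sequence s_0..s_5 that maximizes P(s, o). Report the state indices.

t=0: δ = [6.944e-02, 8.333e-02, 1.389e-02, 6.944e-02]  (obs o_0=4)
t=1: δ = [4.823e-03, 1.736e-03, 4.630e-03, 5.787e-03]  ψ = [0, 1, 1, 3]  (obs o_1=2)
t=2: δ = [3.349e-04, 9.645e-05, 3.215e-04, 4.823e-04]  ψ = [0, 2, 3, 3]  (obs o_2=2)
t=3: δ = [4.651e-05, 2.009e-05, 4.019e-05, 1.340e-05]  ψ = [0, 2, 3, 3]  (obs o_3=3)
t=4: δ = [3.230e-06, 8.372e-07, 1.938e-06, 2.512e-06]  ψ = [0, 2, 0, 2]  (obs o_4=2)
t=5: δ = [2.243e-07, 1.346e-07, 2.093e-07, 1.395e-07]  ψ = [0, 0, 3, 3]  (obs o_5=1)
backtrack: best end state = 0; path = [0, 0, 0, 0, 0, 0]

path = [0, 0, 0, 0, 0, 0]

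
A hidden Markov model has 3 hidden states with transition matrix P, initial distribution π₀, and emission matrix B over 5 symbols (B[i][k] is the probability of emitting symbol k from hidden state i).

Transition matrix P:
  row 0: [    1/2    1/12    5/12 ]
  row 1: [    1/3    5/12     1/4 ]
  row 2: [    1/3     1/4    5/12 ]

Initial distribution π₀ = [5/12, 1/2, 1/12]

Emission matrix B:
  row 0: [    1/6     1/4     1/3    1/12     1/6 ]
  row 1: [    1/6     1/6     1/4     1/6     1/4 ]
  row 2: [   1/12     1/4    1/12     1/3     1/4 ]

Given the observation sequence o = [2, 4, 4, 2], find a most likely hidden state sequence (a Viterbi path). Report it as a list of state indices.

path = [0, 2, 2, 0]

t=0: δ = [1.389e-01, 1.250e-01, 6.944e-03]  (obs o_0=2)
t=1: δ = [1.157e-02, 1.302e-02, 1.447e-02]  ψ = [0, 1, 0]  (obs o_1=4)
t=2: δ = [9.645e-04, 1.356e-03, 1.507e-03]  ψ = [0, 1, 2]  (obs o_2=4)
t=3: δ = [1.674e-04, 1.413e-04, 5.233e-05]  ψ = [2, 1, 2]  (obs o_3=2)
backtrack: best end state = 0; path = [0, 2, 2, 0]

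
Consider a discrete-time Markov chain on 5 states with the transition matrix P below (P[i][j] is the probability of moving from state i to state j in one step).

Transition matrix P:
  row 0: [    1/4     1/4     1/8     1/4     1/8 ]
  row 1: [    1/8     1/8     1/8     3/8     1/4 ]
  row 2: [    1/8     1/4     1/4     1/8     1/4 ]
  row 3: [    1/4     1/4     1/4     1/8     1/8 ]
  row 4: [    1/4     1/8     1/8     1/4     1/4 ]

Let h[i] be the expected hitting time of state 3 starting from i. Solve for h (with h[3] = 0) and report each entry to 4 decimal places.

h = [3.8872, 3.4620, 4.4512, 0.0000, 3.9479]

First-step conditioning: h[3] = 0; for i ≠ 3, h[i] = 1 + Σ_k P[i][k]·h[k].
  h[0] = 1 + 1/4·h[0] + 1/4·h[1] + 1/8·h[2] + 1/8·h[4]
  h[1] = 1 + 1/8·h[0] + 1/8·h[1] + 1/8·h[2] + 1/4·h[4]
  h[2] = 1 + 1/8·h[0] + 1/4·h[1] + 1/4·h[2] + 1/4·h[4]
  h[4] = 1 + 1/4·h[0] + 1/8·h[1] + 1/8·h[2] + 1/4·h[4]
Solving the 4×4 linear system over states ≠ 3 gives exactly h = [1792/461, 1596/461, 2052/461, 0, 1820/461] (h[3] = 0 is the target).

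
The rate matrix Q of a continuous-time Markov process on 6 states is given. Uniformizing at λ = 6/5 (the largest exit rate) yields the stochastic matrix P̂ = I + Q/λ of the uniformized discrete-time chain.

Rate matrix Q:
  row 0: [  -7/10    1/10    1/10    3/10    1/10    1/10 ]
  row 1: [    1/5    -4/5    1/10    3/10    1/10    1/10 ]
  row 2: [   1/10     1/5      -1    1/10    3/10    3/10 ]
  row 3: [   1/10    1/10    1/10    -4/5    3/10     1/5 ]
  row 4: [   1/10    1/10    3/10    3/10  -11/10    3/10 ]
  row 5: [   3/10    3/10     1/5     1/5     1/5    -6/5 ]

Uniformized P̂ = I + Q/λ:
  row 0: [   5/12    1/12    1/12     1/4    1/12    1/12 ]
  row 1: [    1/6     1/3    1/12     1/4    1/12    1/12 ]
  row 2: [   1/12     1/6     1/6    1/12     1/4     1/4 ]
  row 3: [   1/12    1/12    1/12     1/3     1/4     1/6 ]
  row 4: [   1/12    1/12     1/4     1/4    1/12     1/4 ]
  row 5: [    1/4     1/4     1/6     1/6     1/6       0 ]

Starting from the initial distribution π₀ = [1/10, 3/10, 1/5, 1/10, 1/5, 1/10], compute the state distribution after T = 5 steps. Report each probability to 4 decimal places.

π = [0.1795, 0.1568, 0.1319, 0.2361, 0.1563, 0.1394]

t=0: π = [0.1000, 0.3000, 0.2000, 0.1000, 0.2000, 0.1000]
t=1: π = [0.1583, 0.1917, 0.1417, 0.2167, 0.1417, 0.1500]
t=2: π = [0.1771, 0.1681, 0.1313, 0.2319, 0.1556, 0.1361]
t=3: π = [0.1791, 0.1590, 0.1315, 0.2361, 0.1552, 0.1391]
t=4: π = [0.1795, 0.1572, 0.1318, 0.2362, 0.1562, 0.1392]
t=5: π = [0.1795, 0.1568, 0.1319, 0.2361, 0.1563, 0.1394]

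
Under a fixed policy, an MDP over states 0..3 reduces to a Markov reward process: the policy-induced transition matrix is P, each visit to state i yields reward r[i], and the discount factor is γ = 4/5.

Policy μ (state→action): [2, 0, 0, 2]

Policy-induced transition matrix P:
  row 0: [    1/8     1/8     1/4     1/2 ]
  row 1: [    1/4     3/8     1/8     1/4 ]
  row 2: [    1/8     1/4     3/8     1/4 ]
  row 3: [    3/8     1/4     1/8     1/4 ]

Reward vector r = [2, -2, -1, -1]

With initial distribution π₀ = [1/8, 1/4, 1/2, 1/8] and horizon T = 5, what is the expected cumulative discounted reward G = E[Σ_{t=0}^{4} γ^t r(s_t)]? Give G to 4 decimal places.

G = -2.3173

t=0: π = [0.1250, 0.2500, 0.5000, 0.1250], E[r] = -0.8750, γ^t·E[r] = -0.875000, running G = -0.875000
t=1: π = [0.1875, 0.2656, 0.2656, 0.2813], E[r] = -0.7031, γ^t·E[r] = -0.562500, running G = -1.437500
t=2: π = [0.2285, 0.2598, 0.2148, 0.2969], E[r] = -0.5742, γ^t·E[r] = -0.367500, running G = -1.805000
t=3: π = [0.2317, 0.2539, 0.2073, 0.3071], E[r] = -0.5588, γ^t·E[r] = -0.286125, running G = -2.091125
t=4: π = [0.2335, 0.2528, 0.2058, 0.3079], E[r] = -0.5522, γ^t·E[r] = -0.226188, running G = -2.317313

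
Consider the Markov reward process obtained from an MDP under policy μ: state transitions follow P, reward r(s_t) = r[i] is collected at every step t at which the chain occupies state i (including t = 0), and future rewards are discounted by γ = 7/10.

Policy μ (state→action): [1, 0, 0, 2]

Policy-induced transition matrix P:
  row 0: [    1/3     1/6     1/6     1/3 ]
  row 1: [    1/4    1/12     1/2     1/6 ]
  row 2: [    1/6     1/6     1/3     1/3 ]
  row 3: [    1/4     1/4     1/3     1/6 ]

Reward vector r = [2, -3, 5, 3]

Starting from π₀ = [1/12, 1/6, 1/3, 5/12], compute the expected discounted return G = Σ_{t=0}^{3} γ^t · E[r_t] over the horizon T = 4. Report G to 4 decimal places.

G = 6.1995

t=0: π = [0.0833, 0.1667, 0.3333, 0.4167], E[r] = 2.5833, γ^t·E[r] = 2.583333, running G = 2.583333
t=1: π = [0.2292, 0.1875, 0.3472, 0.2361], E[r] = 2.3403, γ^t·E[r] = 1.638194, running G = 4.221528
t=2: π = [0.2402, 0.1707, 0.3264, 0.2627], E[r] = 2.3883, γ^t·E[r] = 1.170272, running G = 5.391800
t=3: π = [0.2428, 0.1743, 0.3218, 0.2611], E[r] = 2.3547, γ^t·E[r] = 0.807661, running G = 6.199461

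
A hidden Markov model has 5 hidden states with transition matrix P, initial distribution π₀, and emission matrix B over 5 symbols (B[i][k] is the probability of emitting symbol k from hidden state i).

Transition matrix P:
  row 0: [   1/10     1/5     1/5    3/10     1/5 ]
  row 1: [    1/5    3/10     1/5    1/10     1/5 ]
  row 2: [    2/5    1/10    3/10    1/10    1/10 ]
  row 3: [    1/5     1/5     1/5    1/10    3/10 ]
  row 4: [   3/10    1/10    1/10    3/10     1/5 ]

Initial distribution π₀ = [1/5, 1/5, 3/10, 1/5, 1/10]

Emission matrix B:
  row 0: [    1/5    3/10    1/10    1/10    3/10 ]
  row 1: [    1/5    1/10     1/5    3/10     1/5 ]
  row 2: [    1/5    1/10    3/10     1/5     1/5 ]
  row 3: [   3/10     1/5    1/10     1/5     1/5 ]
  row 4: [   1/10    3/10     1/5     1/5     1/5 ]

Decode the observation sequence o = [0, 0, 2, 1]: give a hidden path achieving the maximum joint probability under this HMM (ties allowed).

t=0: δ = [4.000e-02, 4.000e-02, 6.000e-02, 6.000e-02, 1.000e-02]  (obs o_0=0)
t=1: δ = [4.800e-03, 2.400e-03, 3.600e-03, 3.600e-03, 1.800e-03]  ψ = [2, 1, 2, 0, 3]  (obs o_1=0)
t=2: δ = [1.440e-04, 1.920e-04, 3.240e-04, 1.440e-04, 2.160e-04]  ψ = [2, 0, 2, 0, 3]  (obs o_2=2)
t=3: δ = [3.888e-05, 5.760e-06, 9.720e-06, 1.296e-05, 1.296e-05]  ψ = [2, 1, 2, 4, 3]  (obs o_3=1)
backtrack: best end state = 0; path = [2, 2, 2, 0]

path = [2, 2, 2, 0]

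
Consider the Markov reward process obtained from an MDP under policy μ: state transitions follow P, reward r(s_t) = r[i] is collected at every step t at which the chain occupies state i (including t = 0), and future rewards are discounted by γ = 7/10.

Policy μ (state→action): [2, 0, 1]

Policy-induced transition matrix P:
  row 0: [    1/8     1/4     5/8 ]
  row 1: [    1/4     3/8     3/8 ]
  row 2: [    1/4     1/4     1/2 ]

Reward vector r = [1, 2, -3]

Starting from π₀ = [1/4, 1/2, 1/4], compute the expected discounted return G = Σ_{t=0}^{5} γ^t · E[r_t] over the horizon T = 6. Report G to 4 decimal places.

G = -0.7311

t=0: π = [0.2500, 0.5000, 0.2500], E[r] = 0.5000, γ^t·E[r] = 0.500000, running G = 0.500000
t=1: π = [0.2188, 0.3125, 0.4688], E[r] = -0.5625, γ^t·E[r] = -0.393750, running G = 0.106250
t=2: π = [0.2227, 0.2891, 0.4883], E[r] = -0.6641, γ^t·E[r] = -0.325391, running G = -0.219141
t=3: π = [0.2222, 0.2861, 0.4917], E[r] = -0.6807, γ^t·E[r] = -0.233468, running G = -0.452608
t=4: π = [0.2222, 0.2858, 0.4920], E[r] = -0.6823, γ^t·E[r] = -0.163808, running G = -0.616417
t=5: π = [0.2222, 0.2857, 0.4921], E[r] = -0.6825, γ^t·E[r] = -0.114710, running G = -0.731126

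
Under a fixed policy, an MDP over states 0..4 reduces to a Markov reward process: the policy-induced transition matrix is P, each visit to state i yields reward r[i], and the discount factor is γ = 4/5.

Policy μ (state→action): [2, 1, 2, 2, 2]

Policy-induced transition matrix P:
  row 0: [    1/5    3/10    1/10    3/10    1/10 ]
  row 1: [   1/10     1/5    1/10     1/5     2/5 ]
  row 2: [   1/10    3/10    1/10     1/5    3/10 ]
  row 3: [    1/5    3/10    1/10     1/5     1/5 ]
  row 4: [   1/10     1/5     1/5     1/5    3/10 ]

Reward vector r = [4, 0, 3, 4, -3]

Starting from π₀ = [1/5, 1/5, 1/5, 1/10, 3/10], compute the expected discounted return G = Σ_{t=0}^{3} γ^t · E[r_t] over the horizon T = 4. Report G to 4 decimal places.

t=0: π = [0.2000, 0.2000, 0.2000, 0.1000, 0.3000], E[r] = 0.9000, γ^t·E[r] = 0.900000, running G = 0.900000
t=1: π = [0.1300, 0.2500, 0.1300, 0.2200, 0.2700], E[r] = 0.9800, γ^t·E[r] = 0.784000, running G = 1.684000
t=2: π = [0.1350, 0.2480, 0.1270, 0.2130, 0.2770], E[r] = 0.9420, γ^t·E[r] = 0.602880, running G = 2.286880
t=3: π = [0.1348, 0.2475, 0.1277, 0.2135, 0.2765], E[r] = 0.9468, γ^t·E[r] = 0.484762, running G = 2.771642

G = 2.7716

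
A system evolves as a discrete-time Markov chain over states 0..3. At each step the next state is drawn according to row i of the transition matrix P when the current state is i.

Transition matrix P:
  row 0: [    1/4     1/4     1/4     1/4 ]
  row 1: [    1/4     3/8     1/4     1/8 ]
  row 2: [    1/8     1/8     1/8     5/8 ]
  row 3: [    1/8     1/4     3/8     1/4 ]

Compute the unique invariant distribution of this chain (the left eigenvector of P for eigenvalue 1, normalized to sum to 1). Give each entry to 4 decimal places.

Balance equations π_j = Σ_i π_i·P[i][j]:
  π_0 = 1/4·π_0 + 1/4·π_1 + 1/8·π_2 + 1/8·π_3
  π_1 = 1/4·π_0 + 3/8·π_1 + 1/8·π_2 + 1/4·π_3
  π_2 = 1/4·π_0 + 1/4·π_1 + 1/8·π_2 + 3/8·π_3
  normalize: π_0 + π_1 + π_2 + π_3 = 1
Solving the linear system gives exactly π = [43/241, 60/241, 62/241, 76/241].

π = [0.1784, 0.2490, 0.2573, 0.3154]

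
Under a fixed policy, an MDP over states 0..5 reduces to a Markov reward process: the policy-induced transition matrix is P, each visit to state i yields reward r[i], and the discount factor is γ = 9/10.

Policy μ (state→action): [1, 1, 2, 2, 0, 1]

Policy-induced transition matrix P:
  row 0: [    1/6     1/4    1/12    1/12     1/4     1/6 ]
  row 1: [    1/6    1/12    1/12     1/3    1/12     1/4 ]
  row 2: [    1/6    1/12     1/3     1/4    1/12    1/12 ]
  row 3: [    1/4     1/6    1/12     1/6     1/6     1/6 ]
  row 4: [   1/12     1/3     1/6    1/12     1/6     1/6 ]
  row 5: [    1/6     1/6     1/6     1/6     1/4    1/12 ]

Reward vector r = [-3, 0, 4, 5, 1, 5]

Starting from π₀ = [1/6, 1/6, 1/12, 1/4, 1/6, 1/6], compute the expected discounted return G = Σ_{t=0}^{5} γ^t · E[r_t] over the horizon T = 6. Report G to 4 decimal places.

t=0: π = [0.1667, 0.1667, 0.0833, 0.2500, 0.1667, 0.1667], E[r] = 2.0833, γ^t·E[r] = 2.083333, running G = 2.083333
t=1: π = [0.1736, 0.1875, 0.1319, 0.1736, 0.1736, 0.1597], E[r] = 1.8472, γ^t·E[r] = 1.662500, running G = 3.745833
t=2: π = [0.1667, 0.1834, 0.1441, 0.1800, 0.1678, 0.1580], E[r] = 1.9340, γ^t·E[r] = 1.566563, running G = 5.312396
t=3: π = [0.1677, 0.1812, 0.1465, 0.1814, 0.1664, 0.1568], E[r] = 1.9402, γ^t·E[r] = 1.414406, running G = 6.726802
t=4: π = [0.1679, 0.1811, 0.1469, 0.1812, 0.1664, 0.1565], E[r] = 1.9389, γ^t·E[r] = 1.272114, running G = 7.998916
t=5: π = [0.1679, 0.1811, 0.1470, 0.1812, 0.1664, 0.1565], E[r] = 1.9390, γ^t·E[r] = 1.144969, running G = 9.143885

G = 9.1439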